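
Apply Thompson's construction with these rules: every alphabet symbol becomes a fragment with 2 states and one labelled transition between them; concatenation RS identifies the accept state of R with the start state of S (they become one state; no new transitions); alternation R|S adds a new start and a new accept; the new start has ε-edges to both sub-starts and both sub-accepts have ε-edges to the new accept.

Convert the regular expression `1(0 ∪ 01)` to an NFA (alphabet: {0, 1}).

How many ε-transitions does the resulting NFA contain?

4

Recursing over subexpressions:
Each of the 4 symbol leaves contributes 0 ε-transitions.
  01 → 0 ε-transitions
  0 ∪ 01 → 4 ε-transitions
  1(0 ∪ 01) → 4 ε-transitions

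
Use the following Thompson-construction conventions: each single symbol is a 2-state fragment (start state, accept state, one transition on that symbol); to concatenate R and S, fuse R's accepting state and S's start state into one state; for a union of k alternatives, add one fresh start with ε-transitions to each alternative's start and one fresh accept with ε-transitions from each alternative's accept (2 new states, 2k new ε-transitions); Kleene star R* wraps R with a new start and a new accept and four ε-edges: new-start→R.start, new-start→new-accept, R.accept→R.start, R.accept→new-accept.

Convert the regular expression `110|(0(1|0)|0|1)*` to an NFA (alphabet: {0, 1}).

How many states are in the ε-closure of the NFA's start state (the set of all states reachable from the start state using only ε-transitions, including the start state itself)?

9

Compute the ε-closure size of each fragment's start state recursively; a symbol fragment's start has no outgoing ε-edge, so its closure is just itself (size 1).
  110 — same as the first factor's closure: |closure| = 1
  1|0 — |closure| = 1 + 1 + 1 = 3 (the new accept is not ε-reachable since no branch accepts ε)
  0(1|0) — |closure| equals the left operand's closure size = 1 (its accept is not ε-reachable, so the closure stops there)
  0(1|0)|0|1 — |closure| = 1 + 1 + 1 + 1 = 4 (the new accept is not ε-reachable since no branch accepts ε)
  (0(1|0)|0|1)* — new start has ε-edges to the inner start and to the new accept, so |closure| = 2 + 4 = 6
  110|(0(1|0)|0|1)* — |closure| = 1 (new start) + (1 + 6) + 1 (new accept, since some branch ε-reaches its own accept) = 9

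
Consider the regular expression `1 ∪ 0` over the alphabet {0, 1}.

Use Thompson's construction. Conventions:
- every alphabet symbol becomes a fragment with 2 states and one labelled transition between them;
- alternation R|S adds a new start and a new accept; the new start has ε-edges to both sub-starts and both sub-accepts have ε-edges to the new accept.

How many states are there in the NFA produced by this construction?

Per subexpression:
Each of the 2 symbol leaves contributes a 2-state fragment.
  1 ∪ 0 → 6 states

6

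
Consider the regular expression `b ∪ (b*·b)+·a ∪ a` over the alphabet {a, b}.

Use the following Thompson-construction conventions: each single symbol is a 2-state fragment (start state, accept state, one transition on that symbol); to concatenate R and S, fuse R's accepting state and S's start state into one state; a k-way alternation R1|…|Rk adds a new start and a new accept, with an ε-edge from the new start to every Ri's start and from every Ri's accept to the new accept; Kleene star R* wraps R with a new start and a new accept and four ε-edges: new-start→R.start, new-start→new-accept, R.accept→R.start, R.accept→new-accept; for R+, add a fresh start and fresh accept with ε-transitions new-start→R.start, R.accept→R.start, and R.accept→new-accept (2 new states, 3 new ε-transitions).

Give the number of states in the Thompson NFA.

14

Recursing over subexpressions:
Each of the 5 symbol leaves contributes a 2-state fragment.
  b* : 4 states
  b*·b : 5 states
  (b*·b)+ : 7 states
  (b*·b)+·a : 8 states
  b ∪ (b*·b)+·a ∪ a : 14 states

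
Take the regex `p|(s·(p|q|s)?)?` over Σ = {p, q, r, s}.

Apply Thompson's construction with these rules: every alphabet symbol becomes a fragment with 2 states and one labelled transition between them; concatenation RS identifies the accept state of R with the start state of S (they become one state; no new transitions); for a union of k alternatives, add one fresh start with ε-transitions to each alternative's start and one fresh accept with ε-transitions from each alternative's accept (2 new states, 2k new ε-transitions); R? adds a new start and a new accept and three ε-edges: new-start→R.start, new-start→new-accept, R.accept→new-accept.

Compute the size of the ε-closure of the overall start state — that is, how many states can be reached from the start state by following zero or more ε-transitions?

Compute the ε-closure size of each fragment's start state recursively; a symbol fragment's start has no outgoing ε-edge, so its closure is just itself (size 1).
  p|q|s — new start ε-reaches every alternative's start; none of them accept ε, so the new accept is not reached: C = 1 + 1 + 1 + 1 = 4
  (p|q|s)? — new start has ε-edges to the inner start and to the new accept, so C = 2 + 4 = 6
  s·(p|q|s)? — C equals the left operand's closure size = 1 (its accept is not ε-reachable, so the closure stops there)
  (s·(p|q|s)?)? — C = 1 (new start) + 1 (body) + 1 (new accept, via ε) = 3
  p|(s·(p|q|s)?)? — C = 1 (new start) + (1 + 3) + 1 (new accept, since some branch ε-reaches its own accept) = 6

6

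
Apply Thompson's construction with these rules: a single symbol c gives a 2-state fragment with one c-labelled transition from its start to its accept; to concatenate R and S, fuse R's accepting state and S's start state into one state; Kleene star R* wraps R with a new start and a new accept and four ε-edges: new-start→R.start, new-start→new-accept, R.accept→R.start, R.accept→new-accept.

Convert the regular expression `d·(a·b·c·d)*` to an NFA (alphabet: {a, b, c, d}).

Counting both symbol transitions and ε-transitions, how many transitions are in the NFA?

Bottom-up over the parse tree:
Each of the 5 symbol leaves contributes 1 transition (1 symbol, 0 ε).
  a·b·c·d = 4 transitions (4 symbol, 0 ε)
  (a·b·c·d)* = 8 transitions (4 symbol, 4 ε)
  d·(a·b·c·d)* = 9 transitions (5 symbol, 4 ε)

9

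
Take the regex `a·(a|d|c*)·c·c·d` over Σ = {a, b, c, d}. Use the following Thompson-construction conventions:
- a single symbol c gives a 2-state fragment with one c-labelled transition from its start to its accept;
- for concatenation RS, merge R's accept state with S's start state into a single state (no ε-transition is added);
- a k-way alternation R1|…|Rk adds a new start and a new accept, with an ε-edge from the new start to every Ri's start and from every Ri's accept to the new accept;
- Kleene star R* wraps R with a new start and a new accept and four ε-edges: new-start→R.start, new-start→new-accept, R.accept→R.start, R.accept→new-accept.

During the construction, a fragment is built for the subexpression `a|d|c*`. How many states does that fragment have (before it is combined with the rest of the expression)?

Fragment for `a|d|c*`:
Each of the 3 symbol leaves contributes a 2-state fragment.
  c* : 4 states
  a|d|c* : 10 states

10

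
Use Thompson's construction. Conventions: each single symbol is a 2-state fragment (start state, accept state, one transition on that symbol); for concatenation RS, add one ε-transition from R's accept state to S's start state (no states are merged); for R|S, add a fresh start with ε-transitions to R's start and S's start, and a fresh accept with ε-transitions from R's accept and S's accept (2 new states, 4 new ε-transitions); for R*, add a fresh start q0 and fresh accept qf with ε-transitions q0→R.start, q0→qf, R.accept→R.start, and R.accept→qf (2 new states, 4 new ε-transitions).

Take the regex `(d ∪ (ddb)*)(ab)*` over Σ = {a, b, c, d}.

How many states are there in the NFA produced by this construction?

Per subexpression:
Each of the 6 symbol leaves contributes a 2-state fragment.
  ddb — 6 states
  (ddb)* — 8 states
  d ∪ (ddb)* — 12 states
  ab — 4 states
  (ab)* — 6 states
  (d ∪ (ddb)*)(ab)* — 18 states

18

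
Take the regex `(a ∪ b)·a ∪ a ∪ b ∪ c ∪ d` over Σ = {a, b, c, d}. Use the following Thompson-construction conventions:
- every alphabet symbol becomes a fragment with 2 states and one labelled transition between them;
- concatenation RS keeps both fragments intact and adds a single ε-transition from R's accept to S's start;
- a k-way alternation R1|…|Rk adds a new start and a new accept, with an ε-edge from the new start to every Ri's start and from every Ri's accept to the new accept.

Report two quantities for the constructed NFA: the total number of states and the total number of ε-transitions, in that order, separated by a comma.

Per subexpression:
Each of the 7 symbol leaves contributes 2 states and 0 ε-transitions.
  a ∪ b → 6 states, 4 ε-transitions
  (a ∪ b)·a → 8 states, 5 ε-transitions
  (a ∪ b)·a ∪ a ∪ b ∪ c ∪ d → 18 states, 15 ε-transitions

18, 15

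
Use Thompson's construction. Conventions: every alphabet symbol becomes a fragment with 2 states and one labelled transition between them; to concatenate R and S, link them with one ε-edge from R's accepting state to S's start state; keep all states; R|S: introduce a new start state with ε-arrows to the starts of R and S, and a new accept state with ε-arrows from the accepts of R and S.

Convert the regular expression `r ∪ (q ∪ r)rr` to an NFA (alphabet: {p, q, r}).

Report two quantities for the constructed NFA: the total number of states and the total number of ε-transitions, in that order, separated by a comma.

14, 10

Recursing over subexpressions:
Each of the 5 symbol leaves contributes 2 states and 0 ε-transitions.
  q ∪ r → 6 states, 4 ε-transitions
  (q ∪ r)rr → 10 states, 6 ε-transitions
  r ∪ (q ∪ r)rr → 14 states, 10 ε-transitions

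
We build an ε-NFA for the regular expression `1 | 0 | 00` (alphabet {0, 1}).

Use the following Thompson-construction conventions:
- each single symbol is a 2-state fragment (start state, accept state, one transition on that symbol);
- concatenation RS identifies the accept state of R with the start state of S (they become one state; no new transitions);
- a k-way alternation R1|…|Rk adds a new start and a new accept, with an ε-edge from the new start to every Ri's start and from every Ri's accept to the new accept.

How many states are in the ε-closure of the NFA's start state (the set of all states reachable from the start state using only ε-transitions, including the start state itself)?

4

Let C(F) = |ε-closure(F.start)| within fragment F, and note whether F accepts ε. Symbol fragments have C = 1 and do not accept ε. Then:
  00 : same as the first factor's closure: |closure| = 1
  1 | 0 | 00 : new start ε-reaches every alternative's start; none of them accept ε, so the new accept is not reached: |closure| = 1 + 1 + 1 + 1 = 4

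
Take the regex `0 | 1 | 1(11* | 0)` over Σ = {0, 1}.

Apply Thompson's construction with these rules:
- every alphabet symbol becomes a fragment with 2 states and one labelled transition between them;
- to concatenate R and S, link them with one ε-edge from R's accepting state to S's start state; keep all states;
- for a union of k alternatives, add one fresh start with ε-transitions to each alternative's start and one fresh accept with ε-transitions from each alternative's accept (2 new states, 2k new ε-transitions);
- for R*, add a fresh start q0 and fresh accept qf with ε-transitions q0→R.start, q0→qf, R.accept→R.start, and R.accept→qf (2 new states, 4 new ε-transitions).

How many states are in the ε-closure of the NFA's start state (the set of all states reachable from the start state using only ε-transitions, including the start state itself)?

Work bottom-up. For each fragment F, track |ε-closure(F.start)| and whether F's accept lies in that closure (i.e. whether F accepts ε). A single-symbol fragment has closure size 1 and does not accept ε.
  1* → the star's fresh start ε-reaches both the body's start and the fresh accept: |closure| = 2 + 1 = 3
  11* → same as the first factor's closure: |closure| = 1
  11* | 0 → new start ε-reaches every alternative's start; none of them accept ε, so the new accept is not reached: |closure| = 1 + 1 + 1 = 3
  1(11* | 0) → same as the first factor's closure: |closure| = 1
  0 | 1 | 1(11* | 0) → |closure| = 1 + 1 + 1 + 1 = 4 (the new accept is not ε-reachable since no branch accepts ε)

4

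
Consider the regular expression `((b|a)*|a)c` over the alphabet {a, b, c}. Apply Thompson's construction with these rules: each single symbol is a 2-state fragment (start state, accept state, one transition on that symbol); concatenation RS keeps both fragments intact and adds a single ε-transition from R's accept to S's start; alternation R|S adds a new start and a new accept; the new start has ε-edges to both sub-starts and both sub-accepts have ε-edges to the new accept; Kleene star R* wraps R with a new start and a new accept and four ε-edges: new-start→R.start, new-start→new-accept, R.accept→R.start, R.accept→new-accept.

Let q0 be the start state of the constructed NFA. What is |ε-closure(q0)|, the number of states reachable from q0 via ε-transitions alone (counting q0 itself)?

Compute the ε-closure size of each fragment's start state recursively; a symbol fragment's start has no outgoing ε-edge, so its closure is just itself (size 1).
  b|a → new start ε-reaches every alternative's start; none of them accept ε, so the new accept is not reached: C = 1 + 1 + 1 = 3
  (b|a)* → the star's fresh start ε-reaches both the body's start and the fresh accept: C = 2 + 3 = 5
  (b|a)*|a → C = 1 (new start) + (5 + 1) + 1 (new accept, since some branch ε-reaches its own accept) = 8
  ((b|a)*|a)c → C = 8 + 1 = 9 (closure spills across the concat boundary because the left factor accepts ε)

9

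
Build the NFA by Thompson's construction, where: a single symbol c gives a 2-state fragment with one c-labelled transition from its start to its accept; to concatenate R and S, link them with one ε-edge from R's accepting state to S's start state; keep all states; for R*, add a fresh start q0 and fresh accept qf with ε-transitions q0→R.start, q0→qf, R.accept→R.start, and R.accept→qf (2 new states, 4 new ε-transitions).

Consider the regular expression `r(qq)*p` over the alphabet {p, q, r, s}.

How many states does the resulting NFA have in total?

Building bottom-up:
Each of the 4 symbol leaves contributes a 2-state fragment.
  qq — 4 states
  (qq)* — 6 states
  r(qq)*p — 10 states

10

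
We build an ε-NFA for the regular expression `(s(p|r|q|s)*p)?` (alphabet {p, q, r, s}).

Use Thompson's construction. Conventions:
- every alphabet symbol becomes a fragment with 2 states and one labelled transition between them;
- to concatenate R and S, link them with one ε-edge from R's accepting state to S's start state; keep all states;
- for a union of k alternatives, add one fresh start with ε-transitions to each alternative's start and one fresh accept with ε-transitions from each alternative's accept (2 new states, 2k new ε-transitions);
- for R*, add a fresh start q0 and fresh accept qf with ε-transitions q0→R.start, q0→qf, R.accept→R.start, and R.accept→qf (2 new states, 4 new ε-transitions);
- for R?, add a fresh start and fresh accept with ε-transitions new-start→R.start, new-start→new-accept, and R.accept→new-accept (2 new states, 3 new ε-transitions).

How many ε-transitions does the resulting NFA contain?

By structural recursion:
Each of the 6 symbol leaves contributes 0 ε-transitions.
  p|r|q|s = 8 ε-transitions
  (p|r|q|s)* = 12 ε-transitions
  s(p|r|q|s)*p = 14 ε-transitions
  (s(p|r|q|s)*p)? = 17 ε-transitions

17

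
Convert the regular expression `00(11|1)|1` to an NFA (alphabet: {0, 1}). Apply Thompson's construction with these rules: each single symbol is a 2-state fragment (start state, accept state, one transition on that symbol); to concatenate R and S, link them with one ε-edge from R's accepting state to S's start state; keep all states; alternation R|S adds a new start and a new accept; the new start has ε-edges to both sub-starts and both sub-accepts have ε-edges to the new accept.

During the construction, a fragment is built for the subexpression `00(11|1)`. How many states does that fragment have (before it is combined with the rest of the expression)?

12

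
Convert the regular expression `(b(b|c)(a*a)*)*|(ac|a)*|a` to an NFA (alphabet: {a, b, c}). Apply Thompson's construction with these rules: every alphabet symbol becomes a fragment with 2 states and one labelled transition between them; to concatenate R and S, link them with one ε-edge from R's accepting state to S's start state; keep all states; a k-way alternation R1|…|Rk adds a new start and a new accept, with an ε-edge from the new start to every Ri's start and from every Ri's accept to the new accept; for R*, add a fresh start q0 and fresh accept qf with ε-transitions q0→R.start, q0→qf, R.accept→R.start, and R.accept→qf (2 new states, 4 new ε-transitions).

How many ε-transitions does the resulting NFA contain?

34

Bottom-up over the parse tree:
Each of the 9 symbol leaves contributes 0 ε-transitions.
  b|c = 4 ε-transitions
  a* = 4 ε-transitions
  a*a = 5 ε-transitions
  (a*a)* = 9 ε-transitions
  b(b|c)(a*a)* = 15 ε-transitions
  (b(b|c)(a*a)*)* = 19 ε-transitions
  ac = 1 ε-transition
  ac|a = 5 ε-transitions
  (ac|a)* = 9 ε-transitions
  (b(b|c)(a*a)*)*|(ac|a)*|a = 34 ε-transitions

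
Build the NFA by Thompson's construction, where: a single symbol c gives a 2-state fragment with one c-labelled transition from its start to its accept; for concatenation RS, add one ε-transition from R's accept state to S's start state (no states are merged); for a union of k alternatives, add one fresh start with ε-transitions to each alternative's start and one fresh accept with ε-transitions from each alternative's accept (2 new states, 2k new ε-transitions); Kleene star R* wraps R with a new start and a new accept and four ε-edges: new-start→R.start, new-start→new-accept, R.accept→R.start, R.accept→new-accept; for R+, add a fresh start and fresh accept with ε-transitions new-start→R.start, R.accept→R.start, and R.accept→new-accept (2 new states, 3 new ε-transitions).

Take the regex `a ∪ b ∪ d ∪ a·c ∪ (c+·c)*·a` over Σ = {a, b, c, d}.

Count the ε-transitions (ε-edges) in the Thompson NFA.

20

Per subexpression:
Each of the 8 symbol leaves contributes 0 ε-transitions.
  a·c → 1 ε-transition
  c+ → 3 ε-transitions
  c+·c → 4 ε-transitions
  (c+·c)* → 8 ε-transitions
  (c+·c)*·a → 9 ε-transitions
  a ∪ b ∪ d ∪ a·c ∪ (c+·c)*·a → 20 ε-transitions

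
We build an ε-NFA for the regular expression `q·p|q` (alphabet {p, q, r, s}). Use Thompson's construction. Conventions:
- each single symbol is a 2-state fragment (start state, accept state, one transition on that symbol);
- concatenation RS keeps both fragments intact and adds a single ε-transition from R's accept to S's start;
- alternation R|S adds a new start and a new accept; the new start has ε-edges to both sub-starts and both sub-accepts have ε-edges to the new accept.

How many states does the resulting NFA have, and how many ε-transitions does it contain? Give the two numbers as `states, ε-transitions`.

Recursing over subexpressions:
Each of the 3 symbol leaves contributes 2 states and 0 ε-transitions.
  q·p — 4 states, 1 ε-transition
  q·p|q — 8 states, 5 ε-transitions

8, 5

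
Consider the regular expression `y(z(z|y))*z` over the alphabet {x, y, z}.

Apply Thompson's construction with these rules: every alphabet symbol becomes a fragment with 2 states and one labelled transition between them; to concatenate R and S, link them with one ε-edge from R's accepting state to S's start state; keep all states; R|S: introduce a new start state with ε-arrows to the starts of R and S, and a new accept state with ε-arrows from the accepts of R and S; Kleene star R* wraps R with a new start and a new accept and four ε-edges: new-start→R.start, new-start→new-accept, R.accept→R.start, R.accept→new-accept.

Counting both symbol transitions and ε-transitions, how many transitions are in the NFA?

Bottom-up over the parse tree:
Each of the 5 symbol leaves contributes 1 transition (1 symbol, 0 ε).
  z|y — 6 transitions (2 symbol, 4 ε)
  z(z|y) — 8 transitions (3 symbol, 5 ε)
  (z(z|y))* — 12 transitions (3 symbol, 9 ε)
  y(z(z|y))*z — 16 transitions (5 symbol, 11 ε)

16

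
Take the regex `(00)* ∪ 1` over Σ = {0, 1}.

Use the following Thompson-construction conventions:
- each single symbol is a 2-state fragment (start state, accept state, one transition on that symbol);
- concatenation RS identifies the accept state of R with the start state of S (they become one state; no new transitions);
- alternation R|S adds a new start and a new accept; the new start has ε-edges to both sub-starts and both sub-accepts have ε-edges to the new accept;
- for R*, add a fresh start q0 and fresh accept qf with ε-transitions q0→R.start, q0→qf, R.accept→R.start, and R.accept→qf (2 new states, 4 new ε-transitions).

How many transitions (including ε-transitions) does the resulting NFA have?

Bottom-up over the parse tree:
Each of the 3 symbol leaves contributes 1 transition (1 symbol, 0 ε).
  00 : 2 transitions (2 symbol, 0 ε)
  (00)* : 6 transitions (2 symbol, 4 ε)
  (00)* ∪ 1 : 11 transitions (3 symbol, 8 ε)

11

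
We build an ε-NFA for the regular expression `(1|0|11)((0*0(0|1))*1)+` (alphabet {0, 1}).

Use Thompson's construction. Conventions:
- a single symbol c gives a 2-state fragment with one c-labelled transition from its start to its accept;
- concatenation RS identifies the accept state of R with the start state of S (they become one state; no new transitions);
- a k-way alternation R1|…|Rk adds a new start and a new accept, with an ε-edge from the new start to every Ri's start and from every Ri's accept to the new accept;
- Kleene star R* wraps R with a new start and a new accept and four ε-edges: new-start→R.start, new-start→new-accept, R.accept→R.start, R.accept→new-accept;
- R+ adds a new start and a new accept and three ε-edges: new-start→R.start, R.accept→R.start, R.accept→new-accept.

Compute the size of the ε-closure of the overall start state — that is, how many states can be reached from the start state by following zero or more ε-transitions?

Work bottom-up. For each fragment F, track |ε-closure(F.start)| and whether F's accept lies in that closure (i.e. whether F accepts ε). A single-symbol fragment has closure size 1 and does not accept ε.
  11 : same as the first factor's closure: C = 1
  1|0|11 : new start ε-reaches every alternative's start; none of them accept ε, so the new accept is not reached: C = 1 + 1 + 1 + 1 = 4
  0* : new start has ε-edges to the inner start and to the new accept, so C = 2 + 1 = 3
  0|1 : C = 1 + 1 + 1 = 3 (the new accept is not ε-reachable since no branch accepts ε)
  0*0(0|1) : the left operand accepts ε, so the closure extends into the next operand (the shared merged state is already counted); C = 3 + (1−1) = 3
  (0*0(0|1))* : C = 1 (new start) + 3 (body) + 1 (new accept) = 5
  (0*0(0|1))*1 : the left operand accepts ε, so the closure extends into the next operand (the shared merged state is already counted); C = 5 + (1−1) = 5
  ((0*0(0|1))*1)+ : new start ε-reaches only the body's start; the new accept needs a symbol first: C = 1 + 5 = 6
  (1|0|11)((0*0(0|1))*1)+ : same as the first factor's closure: C = 4

4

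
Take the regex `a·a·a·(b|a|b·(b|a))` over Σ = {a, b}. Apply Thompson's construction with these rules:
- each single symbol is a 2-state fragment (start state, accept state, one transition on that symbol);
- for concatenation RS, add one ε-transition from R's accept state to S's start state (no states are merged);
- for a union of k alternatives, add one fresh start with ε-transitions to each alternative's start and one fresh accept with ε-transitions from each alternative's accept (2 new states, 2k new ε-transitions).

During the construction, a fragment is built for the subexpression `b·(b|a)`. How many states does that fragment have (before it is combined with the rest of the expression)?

8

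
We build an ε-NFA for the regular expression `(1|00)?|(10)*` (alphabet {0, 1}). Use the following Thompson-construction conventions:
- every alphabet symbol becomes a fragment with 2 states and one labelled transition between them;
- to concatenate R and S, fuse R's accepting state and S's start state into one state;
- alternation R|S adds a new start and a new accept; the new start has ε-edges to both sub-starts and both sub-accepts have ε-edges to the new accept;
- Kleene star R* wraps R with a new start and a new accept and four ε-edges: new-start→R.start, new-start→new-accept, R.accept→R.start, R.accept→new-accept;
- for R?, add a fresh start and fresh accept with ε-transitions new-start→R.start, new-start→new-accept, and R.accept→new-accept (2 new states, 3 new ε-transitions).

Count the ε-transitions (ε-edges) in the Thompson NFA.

15

By structural recursion:
Each of the 5 symbol leaves contributes 0 ε-transitions.
  00 = 0 ε-transitions
  1|00 = 4 ε-transitions
  (1|00)? = 7 ε-transitions
  10 = 0 ε-transitions
  (10)* = 4 ε-transitions
  (1|00)?|(10)* = 15 ε-transitions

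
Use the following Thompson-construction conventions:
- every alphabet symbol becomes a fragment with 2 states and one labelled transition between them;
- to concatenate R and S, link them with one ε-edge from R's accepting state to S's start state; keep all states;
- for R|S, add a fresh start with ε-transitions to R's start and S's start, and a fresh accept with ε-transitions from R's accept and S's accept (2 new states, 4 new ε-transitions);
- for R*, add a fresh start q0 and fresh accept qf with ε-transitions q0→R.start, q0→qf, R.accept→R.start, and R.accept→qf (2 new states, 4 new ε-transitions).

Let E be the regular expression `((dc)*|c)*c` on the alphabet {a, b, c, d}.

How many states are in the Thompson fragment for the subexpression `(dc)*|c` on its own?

Fragment for `(dc)*|c`:
Each of the 3 symbol leaves contributes a 2-state fragment.
  dc : 4 states
  (dc)* : 6 states
  (dc)*|c : 10 states

10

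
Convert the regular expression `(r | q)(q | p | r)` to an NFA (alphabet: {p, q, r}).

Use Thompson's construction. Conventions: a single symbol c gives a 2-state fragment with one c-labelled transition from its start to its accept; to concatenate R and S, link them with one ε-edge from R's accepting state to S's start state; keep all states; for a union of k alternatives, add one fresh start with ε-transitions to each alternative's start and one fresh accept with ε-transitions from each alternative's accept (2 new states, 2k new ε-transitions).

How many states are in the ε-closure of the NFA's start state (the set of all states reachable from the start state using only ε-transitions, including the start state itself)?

3

Compute the ε-closure size of each fragment's start state recursively; a symbol fragment's start has no outgoing ε-edge, so its closure is just itself (size 1).
  r | q : |closure| = 1 + 1 + 1 = 3 (the new accept is not ε-reachable since no branch accepts ε)
  q | p | r : new start ε-reaches every alternative's start; none of them accept ε, so the new accept is not reached: |closure| = 1 + 1 + 1 + 1 = 4
  (r | q)(q | p | r) : same as the first factor's closure: |closure| = 3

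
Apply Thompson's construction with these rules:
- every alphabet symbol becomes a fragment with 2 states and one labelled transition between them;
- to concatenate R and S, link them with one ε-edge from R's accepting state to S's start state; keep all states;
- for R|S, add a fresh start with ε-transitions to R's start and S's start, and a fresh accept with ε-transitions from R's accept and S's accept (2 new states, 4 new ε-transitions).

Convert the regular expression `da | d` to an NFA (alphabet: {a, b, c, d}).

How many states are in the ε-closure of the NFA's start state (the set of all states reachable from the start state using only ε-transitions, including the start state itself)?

Compute the ε-closure size of each fragment's start state recursively; a symbol fragment's start has no outgoing ε-edge, so its closure is just itself (size 1).
  da : same as the first factor's closure: |ε-closure| = 1
  da | d : |ε-closure| = 1 + 1 + 1 = 3 (the new accept is not ε-reachable since no branch accepts ε)

3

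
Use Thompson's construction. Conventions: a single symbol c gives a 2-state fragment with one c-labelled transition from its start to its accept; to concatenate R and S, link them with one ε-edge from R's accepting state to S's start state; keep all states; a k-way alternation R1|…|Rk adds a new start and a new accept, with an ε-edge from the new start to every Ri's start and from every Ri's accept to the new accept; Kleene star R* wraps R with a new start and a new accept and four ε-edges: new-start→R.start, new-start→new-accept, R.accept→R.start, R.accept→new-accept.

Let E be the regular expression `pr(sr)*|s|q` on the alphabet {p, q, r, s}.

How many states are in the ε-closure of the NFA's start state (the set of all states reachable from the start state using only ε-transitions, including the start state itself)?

4

Work bottom-up. For each fragment F, track |ε-closure(F.start)| and whether F's accept lies in that closure (i.e. whether F accepts ε). A single-symbol fragment has closure size 1 and does not accept ε.
  sr : C equals the left operand's closure size = 1 (its accept is not ε-reachable, so the closure stops there)
  (sr)* : the star's fresh start ε-reaches both the body's start and the fresh accept: C = 2 + 1 = 3
  pr(sr)* : same as the first factor's closure: C = 1
  pr(sr)*|s|q : C = 1 + 1 + 1 + 1 = 4 (the new accept is not ε-reachable since no branch accepts ε)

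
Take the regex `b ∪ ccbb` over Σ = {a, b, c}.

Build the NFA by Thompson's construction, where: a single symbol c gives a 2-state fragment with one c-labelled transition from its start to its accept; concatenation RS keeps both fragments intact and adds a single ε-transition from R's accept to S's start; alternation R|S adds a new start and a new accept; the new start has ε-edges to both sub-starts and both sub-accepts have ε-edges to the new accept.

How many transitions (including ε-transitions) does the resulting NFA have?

12

Bottom-up over the parse tree:
Each of the 5 symbol leaves contributes 1 transition (1 symbol, 0 ε).
  ccbb — 7 transitions (4 symbol, 3 ε)
  b ∪ ccbb — 12 transitions (5 symbol, 7 ε)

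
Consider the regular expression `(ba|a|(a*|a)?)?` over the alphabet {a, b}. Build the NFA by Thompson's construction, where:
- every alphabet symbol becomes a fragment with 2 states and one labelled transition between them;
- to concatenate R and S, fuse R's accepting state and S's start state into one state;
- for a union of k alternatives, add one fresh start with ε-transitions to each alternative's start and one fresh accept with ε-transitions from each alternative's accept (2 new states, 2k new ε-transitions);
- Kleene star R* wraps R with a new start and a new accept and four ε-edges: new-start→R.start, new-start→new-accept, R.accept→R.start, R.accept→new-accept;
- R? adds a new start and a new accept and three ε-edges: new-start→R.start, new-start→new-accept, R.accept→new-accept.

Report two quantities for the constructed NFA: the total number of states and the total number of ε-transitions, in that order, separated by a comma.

Per subexpression:
Each of the 5 symbol leaves contributes 2 states and 0 ε-transitions.
  ba : 3 states, 0 ε-transitions
  a* : 4 states, 4 ε-transitions
  a*|a : 8 states, 8 ε-transitions
  (a*|a)? : 10 states, 11 ε-transitions
  ba|a|(a*|a)? : 17 states, 17 ε-transitions
  (ba|a|(a*|a)?)? : 19 states, 20 ε-transitions

19, 20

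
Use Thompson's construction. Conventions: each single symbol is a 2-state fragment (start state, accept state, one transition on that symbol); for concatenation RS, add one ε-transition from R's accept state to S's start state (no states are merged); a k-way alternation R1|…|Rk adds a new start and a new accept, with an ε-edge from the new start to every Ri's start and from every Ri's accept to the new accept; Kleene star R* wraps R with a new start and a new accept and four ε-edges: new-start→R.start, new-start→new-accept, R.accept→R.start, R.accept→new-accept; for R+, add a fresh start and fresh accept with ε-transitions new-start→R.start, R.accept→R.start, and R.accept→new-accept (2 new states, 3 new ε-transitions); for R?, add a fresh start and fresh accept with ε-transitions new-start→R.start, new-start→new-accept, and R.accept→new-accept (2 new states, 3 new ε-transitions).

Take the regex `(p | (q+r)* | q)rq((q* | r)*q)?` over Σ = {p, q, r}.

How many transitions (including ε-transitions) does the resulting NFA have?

42

Building bottom-up:
Each of the 9 symbol leaves contributes 1 transition (1 symbol, 0 ε).
  q+ : 4 transitions (1 symbol, 3 ε)
  q+r : 6 transitions (2 symbol, 4 ε)
  (q+r)* : 10 transitions (2 symbol, 8 ε)
  p | (q+r)* | q : 18 transitions (4 symbol, 14 ε)
  q* : 5 transitions (1 symbol, 4 ε)
  q* | r : 10 transitions (2 symbol, 8 ε)
  (q* | r)* : 14 transitions (2 symbol, 12 ε)
  (q* | r)*q : 16 transitions (3 symbol, 13 ε)
  ((q* | r)*q)? : 19 transitions (3 symbol, 16 ε)
  (p | (q+r)* | q)rq((q* | r)*q)? : 42 transitions (9 symbol, 33 ε)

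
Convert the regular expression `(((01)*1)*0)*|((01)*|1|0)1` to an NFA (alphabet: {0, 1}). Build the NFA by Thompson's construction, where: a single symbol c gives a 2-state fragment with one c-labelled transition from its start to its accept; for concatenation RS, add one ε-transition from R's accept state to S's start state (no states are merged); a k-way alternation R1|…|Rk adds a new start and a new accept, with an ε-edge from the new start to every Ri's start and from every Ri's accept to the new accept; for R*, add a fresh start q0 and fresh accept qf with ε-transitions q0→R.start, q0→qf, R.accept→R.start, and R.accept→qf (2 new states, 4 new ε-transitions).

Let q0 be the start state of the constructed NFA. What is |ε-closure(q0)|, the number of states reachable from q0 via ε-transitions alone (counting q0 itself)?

19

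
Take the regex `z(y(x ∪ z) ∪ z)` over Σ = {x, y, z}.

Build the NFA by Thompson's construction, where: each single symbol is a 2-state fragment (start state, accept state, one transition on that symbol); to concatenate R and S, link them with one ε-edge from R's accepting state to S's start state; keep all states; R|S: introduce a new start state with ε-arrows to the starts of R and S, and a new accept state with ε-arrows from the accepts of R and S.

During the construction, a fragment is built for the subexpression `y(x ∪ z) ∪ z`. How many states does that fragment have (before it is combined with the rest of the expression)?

Fragment for `y(x ∪ z) ∪ z`:
Each of the 4 symbol leaves contributes a 2-state fragment.
  x ∪ z → 6 states
  y(x ∪ z) → 8 states
  y(x ∪ z) ∪ z → 12 states

12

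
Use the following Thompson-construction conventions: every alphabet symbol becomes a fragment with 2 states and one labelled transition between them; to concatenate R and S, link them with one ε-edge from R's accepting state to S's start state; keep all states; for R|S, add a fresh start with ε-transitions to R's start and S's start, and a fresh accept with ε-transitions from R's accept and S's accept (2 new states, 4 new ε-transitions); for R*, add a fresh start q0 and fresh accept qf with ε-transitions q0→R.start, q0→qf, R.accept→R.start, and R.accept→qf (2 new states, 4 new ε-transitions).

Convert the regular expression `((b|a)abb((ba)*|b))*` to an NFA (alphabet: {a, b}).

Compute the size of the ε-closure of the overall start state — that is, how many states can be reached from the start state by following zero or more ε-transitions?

Work bottom-up. For each fragment F, track |ε-closure(F.start)| and whether F's accept lies in that closure (i.e. whether F accepts ε). A single-symbol fragment has closure size 1 and does not accept ε.
  b|a — C = 1 + 1 + 1 = 3 (the new accept is not ε-reachable since no branch accepts ε)
  ba — C equals the left operand's closure size = 1 (its accept is not ε-reachable, so the closure stops there)
  (ba)* — new start has ε-edges to the inner start and to the new accept, so C = 2 + 1 = 3
  (ba)*|b — C = 1 (new start) + (3 + 1) + 1 (new accept, since some branch ε-reaches its own accept) = 6
  (b|a)abb((ba)*|b) — same as the first factor's closure: C = 3
  ((b|a)abb((ba)*|b))* — new start has ε-edges to the inner start and to the new accept, so C = 2 + 3 = 5

5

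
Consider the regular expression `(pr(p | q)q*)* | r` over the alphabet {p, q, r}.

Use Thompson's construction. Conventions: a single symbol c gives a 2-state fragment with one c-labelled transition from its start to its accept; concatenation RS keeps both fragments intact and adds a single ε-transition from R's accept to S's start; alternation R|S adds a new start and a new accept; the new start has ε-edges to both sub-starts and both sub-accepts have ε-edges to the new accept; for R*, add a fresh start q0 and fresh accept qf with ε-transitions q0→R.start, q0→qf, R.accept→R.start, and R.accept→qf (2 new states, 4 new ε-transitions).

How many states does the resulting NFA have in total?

Per subexpression:
Each of the 6 symbol leaves contributes a 2-state fragment.
  p | q : 6 states
  q* : 4 states
  pr(p | q)q* : 14 states
  (pr(p | q)q*)* : 16 states
  (pr(p | q)q*)* | r : 20 states

20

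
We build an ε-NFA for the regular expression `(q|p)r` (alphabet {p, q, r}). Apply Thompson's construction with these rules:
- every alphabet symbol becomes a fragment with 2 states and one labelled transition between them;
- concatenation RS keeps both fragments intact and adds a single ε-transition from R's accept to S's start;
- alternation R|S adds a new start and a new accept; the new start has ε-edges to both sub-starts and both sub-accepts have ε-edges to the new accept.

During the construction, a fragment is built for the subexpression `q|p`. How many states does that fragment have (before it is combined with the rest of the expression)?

Fragment for `q|p`:
Each of the 2 symbol leaves contributes a 2-state fragment.
  q|p = 6 states

6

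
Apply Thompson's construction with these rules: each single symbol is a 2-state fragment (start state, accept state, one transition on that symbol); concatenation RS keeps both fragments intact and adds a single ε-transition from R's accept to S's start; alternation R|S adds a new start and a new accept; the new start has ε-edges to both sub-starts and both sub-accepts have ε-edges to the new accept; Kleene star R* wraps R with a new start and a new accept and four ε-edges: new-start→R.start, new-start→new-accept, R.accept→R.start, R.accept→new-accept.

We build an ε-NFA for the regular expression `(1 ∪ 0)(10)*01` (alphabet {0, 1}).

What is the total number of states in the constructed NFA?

16

Building bottom-up:
Each of the 6 symbol leaves contributes a 2-state fragment.
  1 ∪ 0 → 6 states
  10 → 4 states
  (10)* → 6 states
  (1 ∪ 0)(10)*01 → 16 states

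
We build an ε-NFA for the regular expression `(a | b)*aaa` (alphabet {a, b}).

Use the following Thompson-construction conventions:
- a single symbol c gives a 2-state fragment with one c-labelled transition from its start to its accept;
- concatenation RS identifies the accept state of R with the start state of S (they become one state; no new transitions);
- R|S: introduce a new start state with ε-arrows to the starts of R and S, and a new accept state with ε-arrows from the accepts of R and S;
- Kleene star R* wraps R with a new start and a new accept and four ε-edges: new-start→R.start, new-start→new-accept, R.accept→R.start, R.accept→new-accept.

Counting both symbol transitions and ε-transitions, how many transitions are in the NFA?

By structural recursion:
Each of the 5 symbol leaves contributes 1 transition (1 symbol, 0 ε).
  a | b : 6 transitions (2 symbol, 4 ε)
  (a | b)* : 10 transitions (2 symbol, 8 ε)
  (a | b)*aaa : 13 transitions (5 symbol, 8 ε)

13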